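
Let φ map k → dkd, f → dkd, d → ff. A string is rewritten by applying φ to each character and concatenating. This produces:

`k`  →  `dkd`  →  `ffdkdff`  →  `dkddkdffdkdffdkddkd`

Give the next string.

ffdkdffffdkdffdkddkdffdkdffdkddkdffdkdffffdkdff

Replace each of the 19 characters of dkddkdffdkdffdkddkd in place — ff dkd ff ff dkd ff dkd dkd ff dkd ff dkd dkd ff dkd ff ff dkd ff — and concatenate.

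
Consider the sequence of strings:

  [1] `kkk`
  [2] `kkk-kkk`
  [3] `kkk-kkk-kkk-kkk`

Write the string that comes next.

Each string is two copies of the previous one joined by '-'.
Doubling kkk-kkk-kkk-kkk with '-' between the halves:

kkk-kkk-kkk-kkk-kkk-kkk-kkk-kkk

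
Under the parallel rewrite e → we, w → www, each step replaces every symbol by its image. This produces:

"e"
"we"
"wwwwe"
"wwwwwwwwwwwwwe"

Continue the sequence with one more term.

wwwwwwwwwwwwwwwwwwwwwwwwwwwwwwwwwwwwwwwwe

φ(wwwwwwwwwwwwwe) expands symbol-by-symbol to www www www www www www www www www www www www www we; joining the 14 pieces gives the next term.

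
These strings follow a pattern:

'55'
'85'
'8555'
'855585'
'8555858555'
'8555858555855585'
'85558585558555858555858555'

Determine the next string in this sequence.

From term 3 onward, concatenate the last term with the second-to-last: 85·55 = 8555, 8555·85 = 855585, …
So term 8 is 85558585558555858555858555·8555858555855585.

855585855585558585558585558555858555855585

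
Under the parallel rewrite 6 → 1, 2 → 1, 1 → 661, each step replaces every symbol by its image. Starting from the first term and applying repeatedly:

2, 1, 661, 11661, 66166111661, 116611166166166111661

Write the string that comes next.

6616611166166166111661116611166166166111661

Replace each of the 21 characters of 116611166166166111661 in place — 661 661 1 1 661 661 661 1 1 661 1 1 661 1 1 661 661 661 1 1 661 — and concatenate.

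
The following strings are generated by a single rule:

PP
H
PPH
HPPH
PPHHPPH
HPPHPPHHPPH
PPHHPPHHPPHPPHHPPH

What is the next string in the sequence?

HPPHPPHHPPHPPHHPPHHPPHPPHHPPH

Each term (from the third on) is the two preceding terms concatenated in order: term 3 = PP·H = PPH.
The next term joins HPPHPPHHPPH and PPHHPPHHPPHPPHHPPH.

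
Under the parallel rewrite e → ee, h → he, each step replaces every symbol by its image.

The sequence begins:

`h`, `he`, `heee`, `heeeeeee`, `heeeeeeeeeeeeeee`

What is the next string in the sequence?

φ(heeeeeeeeeeeeeee) expands symbol-by-symbol to he ee ee ee ee ee ee ee ee ee ee ee ee ee ee ee; joining the 16 pieces gives the next term.

heeeeeeeeeeeeeeeeeeeeeeeeeeeeeee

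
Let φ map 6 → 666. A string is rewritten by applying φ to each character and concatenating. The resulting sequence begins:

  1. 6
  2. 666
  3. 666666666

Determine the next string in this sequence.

Apply φ to 666666666 symbol by symbol: 6→666, 6→666, 6→666, 6→666, 6→666, 6→666, 6→666, 6→666, 6→666; joined: 666 666 666 666 666 666 666 666 666.

666666666666666666666666666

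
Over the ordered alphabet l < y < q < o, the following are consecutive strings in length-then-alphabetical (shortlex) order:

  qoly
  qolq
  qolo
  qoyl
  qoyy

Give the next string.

Find the rightmost character of qoyy below o, bump it to the next letter, and reset everything to its right to l.

qoyq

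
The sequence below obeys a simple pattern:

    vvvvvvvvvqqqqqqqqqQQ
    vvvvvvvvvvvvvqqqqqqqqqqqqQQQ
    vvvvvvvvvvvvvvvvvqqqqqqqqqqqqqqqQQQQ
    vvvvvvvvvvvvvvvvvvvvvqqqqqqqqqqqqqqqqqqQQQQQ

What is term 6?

vvvvvvvvvvvvvvvvvvvvvvvvvvvvvqqqqqqqqqqqqqqqqqqqqqqqqQQQQQQQ

Reading off run lengths: v runs 9, 13, 17, 21; q runs 9, 12, 15, 18; Q runs 2, 3, 4, 5 — each is linear in n, where the shown terms are n = 2, 3, 4, 5.
Setting n = 7 gives 29, 24, 7 characters in each block.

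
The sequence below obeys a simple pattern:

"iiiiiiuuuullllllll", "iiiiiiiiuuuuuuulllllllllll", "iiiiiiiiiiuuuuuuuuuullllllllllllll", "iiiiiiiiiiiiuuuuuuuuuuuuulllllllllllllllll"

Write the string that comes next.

iiiiiiiiiiiiiiuuuuuuuuuuuuuuuullllllllllllllllllll

The n-th term is 2n+2 i's then 3n-2 u's then 3n+2 l's, where the shown terms are n = 2, 3, 4, 5.
At n = 6 the blocks have lengths 14, 16, 20.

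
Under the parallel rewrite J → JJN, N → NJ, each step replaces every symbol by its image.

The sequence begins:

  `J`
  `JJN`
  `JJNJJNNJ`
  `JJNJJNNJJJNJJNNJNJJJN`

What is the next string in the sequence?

Applying the rule to each of the 21 symbols of JJNJJNNJJJNJJNNJNJJJN gives the pieces JJN JJN NJ JJN JJN NJ NJ JJN JJN JJN NJ JJN JJN NJ NJ JJN NJ JJN JJN JJN NJ, which concatenate to the answer.

JJNJJNNJJJNJJNNJNJJJNJJNJJNNJJJNJJNNJNJJJNNJJJNJJNJJNNJ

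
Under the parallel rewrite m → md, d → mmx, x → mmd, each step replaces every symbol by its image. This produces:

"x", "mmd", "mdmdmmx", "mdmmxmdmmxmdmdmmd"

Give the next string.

mdmmxmdmdmmdmdmmxmdmdmmdmdmmxmdmmxmdmdmmx

φ(mdmmxmdmmxmdmdmmd) expands symbol-by-symbol to md mmx md md mmd md mmx md md mmd md mmx md mmx md md mmx; joining the 17 pieces gives the next term.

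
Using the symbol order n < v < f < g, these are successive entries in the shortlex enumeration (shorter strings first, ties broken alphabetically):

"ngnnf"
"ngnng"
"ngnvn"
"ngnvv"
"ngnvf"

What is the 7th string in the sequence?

Stepping forward 2 times from ngnvf: ngnvf → ngnvg, then the target.

ngnfn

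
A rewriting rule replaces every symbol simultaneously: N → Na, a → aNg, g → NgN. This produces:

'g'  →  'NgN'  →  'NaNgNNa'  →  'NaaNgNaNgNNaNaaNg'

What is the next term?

NaaNgaNgNaNgNNaaNgNaNgNNaNaaNgNaaNgaNgNaNgN

Replace each of the 17 characters of NaaNgNaNgNNaNaaNg in place — Na aNg aNg Na NgN Na aNg Na NgN Na Na aNg Na aNg aNg Na NgN — and concatenate.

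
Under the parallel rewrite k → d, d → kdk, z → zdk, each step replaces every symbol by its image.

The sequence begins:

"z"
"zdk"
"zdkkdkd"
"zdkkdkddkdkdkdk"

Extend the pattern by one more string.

zdkkdkddkdkdkdkkdkdkdkdkdkdkdkd

Applying the rule to each of the 15 symbols of zdkkdkddkdkdkdk gives the pieces zdk kdk d d kdk d kdk kdk d kdk d kdk d kdk d, which concatenate to the answer.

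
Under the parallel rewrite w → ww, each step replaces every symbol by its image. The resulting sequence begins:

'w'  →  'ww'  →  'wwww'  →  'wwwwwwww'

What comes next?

wwwwwwwwwwwwwwww

Expanding wwwwwwww: w→ww, w→ww, w→ww, w→ww, w→ww, w→ww, w→ww, w→ww. Concatenated: ww ww ww ww ww ww ww ww.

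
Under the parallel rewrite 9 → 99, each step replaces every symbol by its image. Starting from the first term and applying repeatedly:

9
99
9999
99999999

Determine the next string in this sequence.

Expanding 99999999: 9→99, 9→99, 9→99, 9→99, 9→99, 9→99, 9→99, 9→99. Concatenated: 99 99 99 99 99 99 99 99.

9999999999999999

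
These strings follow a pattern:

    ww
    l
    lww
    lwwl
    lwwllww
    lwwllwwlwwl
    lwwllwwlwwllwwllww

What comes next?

lwwllwwlwwllwwllwwlwwllwwlwwl

This is a Fibonacci-style word recurrence s(k) = s(k−1)·s(k−2): e.g. l·ww = lww.
So term 8 is lwwllwwlwwllwwllww·lwwllwwlwwl.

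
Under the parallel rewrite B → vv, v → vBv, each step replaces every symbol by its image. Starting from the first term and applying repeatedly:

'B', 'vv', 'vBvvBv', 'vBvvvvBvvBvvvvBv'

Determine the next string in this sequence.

Applying the rule to each of the 16 symbols of vBvvvvBvvBvvvvBv gives the pieces vBv vv vBv vBv vBv vBv vv vBv vBv vv vBv vBv vBv vBv vv vBv, which concatenate to the answer.

vBvvvvBvvBvvBvvBvvvvBvvBvvvvBvvBvvBvvBvvvvBv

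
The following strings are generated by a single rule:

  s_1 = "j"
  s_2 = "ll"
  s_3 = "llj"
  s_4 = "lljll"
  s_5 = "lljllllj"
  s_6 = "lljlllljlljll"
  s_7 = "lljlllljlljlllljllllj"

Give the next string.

Each term (from the third on) is the previous term followed by the one before it: term 3 = ll·j = llj.
So term 8 is lljlllljlljlllljllllj·lljlllljlljll.

lljlllljlljlllljlllljlljlllljlljll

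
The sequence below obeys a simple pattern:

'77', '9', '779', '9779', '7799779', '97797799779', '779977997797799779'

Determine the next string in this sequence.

This is a Fibonacci-style word recurrence s(k) = s(k−2)·s(k−1): e.g. 77·9 = 779.
The next term joins 97797799779 and 779977997797799779.

97797799779779977997797799779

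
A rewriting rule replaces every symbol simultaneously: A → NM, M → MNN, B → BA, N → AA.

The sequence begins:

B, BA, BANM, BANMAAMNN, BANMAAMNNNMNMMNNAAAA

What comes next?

Applying the rule to each of the 20 symbols of BANMAAMNNNMNMMNNAAAA gives the pieces BA NM AA MNN NM NM MNN AA AA AA MNN AA MNN MNN AA AA NM NM NM NM, which concatenate to the answer.

BANMAAMNNNMNMMNNAAAAAAMNNAAMNNMNNAAAANMNMNMNM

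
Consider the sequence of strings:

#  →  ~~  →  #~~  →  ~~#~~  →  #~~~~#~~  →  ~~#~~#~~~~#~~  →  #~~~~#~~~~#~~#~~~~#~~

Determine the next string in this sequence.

From term 3 onward, concatenate the second-to-last term with the last: #·~~ = #~~, ~~·#~~ = ~~#~~, …
So term 8 is ~~#~~#~~~~#~~·#~~~~#~~~~#~~#~~~~#~~.

~~#~~#~~~~#~~#~~~~#~~~~#~~#~~~~#~~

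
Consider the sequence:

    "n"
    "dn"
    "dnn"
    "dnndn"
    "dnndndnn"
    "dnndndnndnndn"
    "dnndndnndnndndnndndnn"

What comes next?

From term 3 onward, concatenate the last term with the second-to-last: dn·n = dnn, dnn·dn = dnndn, …
The next term joins dnndndnndnndndnndndnn and dnndndnndnndn.

dnndndnndnndndnndndnndnndndnndnndn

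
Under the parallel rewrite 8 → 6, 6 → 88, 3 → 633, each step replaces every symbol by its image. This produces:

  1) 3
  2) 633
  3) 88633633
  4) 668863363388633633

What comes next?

8888668863363388633633668863363388633633

φ(668863363388633633) expands symbol-by-symbol to 88 88 6 6 88 633 633 88 633 633 6 6 88 633 633 88 633 633; joining the 18 pieces gives the next term.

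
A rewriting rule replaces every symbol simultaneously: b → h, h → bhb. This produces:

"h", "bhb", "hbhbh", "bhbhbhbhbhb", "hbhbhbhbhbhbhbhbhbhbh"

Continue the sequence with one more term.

Applying the rule to each of the 21 symbols of hbhbhbhbhbhbhbhbhbhbh gives the pieces bhb h bhb h bhb h bhb h bhb h bhb h bhb h bhb h bhb h bhb h bhb, which concatenate to the answer.

bhbhbhbhbhbhbhbhbhbhbhbhbhbhbhbhbhbhbhbhbhb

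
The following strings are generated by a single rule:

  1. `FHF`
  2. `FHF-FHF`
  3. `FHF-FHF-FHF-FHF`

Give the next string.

FHF-FHF-FHF-FHF-FHF-FHF-FHF-FHF

s(k+1) = s(k)·-·s(k) — each term doubles the last with '-' between the halves.
So the next term is two copies of FHF-FHF-FHF-FHF with '-' between the halves.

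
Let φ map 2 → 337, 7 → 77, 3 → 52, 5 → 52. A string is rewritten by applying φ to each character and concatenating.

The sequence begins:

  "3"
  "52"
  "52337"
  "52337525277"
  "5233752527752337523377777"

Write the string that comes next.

5233752527752337523377777523375252775233752527777777777

Applying the rule to each of the 25 symbols of 5233752527752337523377777 gives the pieces 52 337 52 52 77 52 337 52 337 77 77 52 337 52 52 77 52 337 52 52 77 77 77 77 77, which concatenate to the answer.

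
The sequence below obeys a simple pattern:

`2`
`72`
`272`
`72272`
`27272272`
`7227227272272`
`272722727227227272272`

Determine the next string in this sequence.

7227227272272272722727227227272272

From term 3 onward, concatenate the second-to-last term with the last: 2·72 = 272, 72·272 = 72272, …
The next term joins 7227227272272 and 272722727227227272272.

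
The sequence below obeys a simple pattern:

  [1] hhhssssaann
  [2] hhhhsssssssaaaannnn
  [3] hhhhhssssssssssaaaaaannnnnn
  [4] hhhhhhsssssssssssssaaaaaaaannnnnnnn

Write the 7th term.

Reading off run lengths: h runs 3, 4, 5, 6; s runs 4, 7, 10, 13; a runs 2, 4, 6, 8; n runs 2, 4, 6, 8 — each is linear in n (n = 1, 2, …).
At n = 7 the blocks have lengths 9, 22, 14, 14.

hhhhhhhhhssssssssssssssssssssssaaaaaaaaaaaaaannnnnnnnnnnnnn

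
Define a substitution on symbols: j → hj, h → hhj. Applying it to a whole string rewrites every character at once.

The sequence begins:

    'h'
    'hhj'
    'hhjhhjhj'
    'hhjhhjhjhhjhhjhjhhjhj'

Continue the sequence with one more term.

hhjhhjhjhhjhhjhjhhjhjhhjhhjhjhhjhhjhjhhjhjhhjhhjhjhhjhj

φ(hhjhhjhjhhjhhjhjhhjhj) expands symbol-by-symbol to hhj hhj hj hhj hhj hj hhj hj hhj hhj hj hhj hhj hj hhj hj hhj hhj hj hhj hj; joining the 21 pieces gives the next term.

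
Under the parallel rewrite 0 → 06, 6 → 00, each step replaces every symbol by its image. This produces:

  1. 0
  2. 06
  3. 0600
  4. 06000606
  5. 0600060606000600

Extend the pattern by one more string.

Applying the rule to each of the 16 symbols of 0600060606000600 gives the pieces 06 00 06 06 06 00 06 00 06 00 06 06 06 00 06 06, which concatenate to the answer.

06000606060006000600060606000606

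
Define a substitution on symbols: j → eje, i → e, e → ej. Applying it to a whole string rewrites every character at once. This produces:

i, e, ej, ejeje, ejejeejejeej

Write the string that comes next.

ejejeejejeejejejeejejeejejeje

Apply φ to ejejeejejeej symbol by symbol: e→ej, j→eje, e→ej, j→eje, e→ej, e→ej, j→eje, e→ej, j→eje, e→ej, e→ej, j→eje; joined: ej eje ej eje ej ej eje ej eje ej ej eje.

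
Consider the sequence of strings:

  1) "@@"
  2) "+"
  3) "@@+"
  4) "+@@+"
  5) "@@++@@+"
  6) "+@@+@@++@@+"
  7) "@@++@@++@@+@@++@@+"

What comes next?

Each term (from the third on) is the two preceding terms concatenated in order: term 3 = @@·+ = @@+.
So term 8 is +@@+@@++@@+·@@++@@++@@+@@++@@+.

+@@+@@++@@+@@++@@++@@+@@++@@+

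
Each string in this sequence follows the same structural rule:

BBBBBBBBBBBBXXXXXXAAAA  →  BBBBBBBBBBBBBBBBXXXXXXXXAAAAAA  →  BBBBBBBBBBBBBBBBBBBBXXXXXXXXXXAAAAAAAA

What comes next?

Each string has the form B^{4n} X^{2n} A^{2n-2}, where the shown terms are n = 3, 4, 5.
Setting n = 6 gives 24, 12, 10 characters in each block.

BBBBBBBBBBBBBBBBBBBBBBBBXXXXXXXXXXXXAAAAAAAAAA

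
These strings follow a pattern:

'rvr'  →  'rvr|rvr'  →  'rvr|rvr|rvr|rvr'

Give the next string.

Each string is two copies of the previous one joined by '|'.
Doubling rvr|rvr|rvr|rvr with '|' between the halves:

rvr|rvr|rvr|rvr|rvr|rvr|rvr|rvr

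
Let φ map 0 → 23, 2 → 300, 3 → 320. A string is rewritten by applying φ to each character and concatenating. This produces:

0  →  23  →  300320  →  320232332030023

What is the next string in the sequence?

Applying the rule to each of the 15 symbols of 320232332030023 gives the pieces 320 300 23 300 320 300 320 320 300 23 320 23 23 300 320, which concatenate to the answer.

32030023300320300320320300233202323300320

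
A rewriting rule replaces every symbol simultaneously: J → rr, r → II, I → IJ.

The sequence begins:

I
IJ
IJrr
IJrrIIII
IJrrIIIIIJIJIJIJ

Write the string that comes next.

Rewriting the 16 symbols of IJrrIIIIIJIJIJIJ one by one yields IJ rr II II IJ IJ IJ IJ IJ rr IJ rr IJ rr IJ rr; concatenated:

IJrrIIIIIJIJIJIJIJrrIJrrIJrrIJrr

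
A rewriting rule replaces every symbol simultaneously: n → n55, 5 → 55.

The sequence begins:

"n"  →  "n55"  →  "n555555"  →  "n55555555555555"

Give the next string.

Rewriting the 15 symbols of n55555555555555 one by one yields n55 55 55 55 55 55 55 55 55 55 55 55 55 55 55; concatenated:

n555555555555555555555555555555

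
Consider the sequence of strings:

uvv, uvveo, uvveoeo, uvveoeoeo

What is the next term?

uvveoeoeoeo

Every step adds eo to the end: s(k+1) = s(k)·eo.
So the next term is uvveoeoeo·eo.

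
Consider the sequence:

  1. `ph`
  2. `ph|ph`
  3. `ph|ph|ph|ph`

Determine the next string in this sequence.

Every step duplicates the string with '|' between the halves.
So the next term is two copies of ph|ph|ph|ph with '|' between the halves.

ph|ph|ph|ph|ph|ph|ph|ph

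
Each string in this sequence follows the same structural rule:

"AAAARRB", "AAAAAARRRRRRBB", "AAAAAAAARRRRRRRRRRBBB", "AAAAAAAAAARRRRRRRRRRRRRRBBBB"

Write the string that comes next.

AAAAAAAAAAAARRRRRRRRRRRRRRRRRRBBBBB

Term n consists of 2n+2 A's, followed by 4n-2 R's, followed by n B's (n = 1, 2, …).
For the next term, n = 5, so the run lengths are 12, 18, 5.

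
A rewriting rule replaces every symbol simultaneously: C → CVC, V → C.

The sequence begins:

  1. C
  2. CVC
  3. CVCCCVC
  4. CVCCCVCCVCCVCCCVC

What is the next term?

Replace each of the 17 characters of CVCCCVCCVCCVCCCVC in place — CVC C CVC CVC CVC C CVC CVC C CVC CVC C CVC CVC CVC C CVC — and concatenate.

CVCCCVCCVCCVCCCVCCVCCCVCCVCCCVCCVCCVCCCVC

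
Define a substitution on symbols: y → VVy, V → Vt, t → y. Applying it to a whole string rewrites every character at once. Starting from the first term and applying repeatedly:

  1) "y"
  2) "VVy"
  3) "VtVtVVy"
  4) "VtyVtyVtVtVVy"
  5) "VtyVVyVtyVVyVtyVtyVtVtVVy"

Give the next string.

VtyVVyVtVtVVyVtyVVyVtVtVVyVtyVVyVtyVVyVtyVtyVtVtVVy

Applying the rule to each of the 25 symbols of VtyVVyVtyVVyVtyVtyVtVtVVy gives the pieces Vt y VVy Vt Vt VVy Vt y VVy Vt Vt VVy Vt y VVy Vt y VVy Vt y Vt y Vt Vt VVy, which concatenate to the answer.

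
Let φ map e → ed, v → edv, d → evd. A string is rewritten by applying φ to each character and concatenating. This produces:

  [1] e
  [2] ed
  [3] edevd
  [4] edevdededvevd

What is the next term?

Applying the rule to each of the 13 symbols of edevdededvevd gives the pieces ed evd ed edv evd ed evd ed evd edv ed edv evd, which concatenate to the answer.

edevdededvevdedevdedevdedvededvevd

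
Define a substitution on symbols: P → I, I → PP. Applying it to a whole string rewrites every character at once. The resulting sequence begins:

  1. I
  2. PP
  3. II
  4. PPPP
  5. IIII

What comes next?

Expanding IIII: I→PP, I→PP, I→PP, I→PP. Concatenated: PP PP PP PP.

PPPPPPPP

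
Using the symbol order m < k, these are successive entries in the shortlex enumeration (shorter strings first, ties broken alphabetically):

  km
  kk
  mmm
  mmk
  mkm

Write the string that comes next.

Find the rightmost character of mkm below k, bump it to the next letter, and reset everything to its right to m.

mkk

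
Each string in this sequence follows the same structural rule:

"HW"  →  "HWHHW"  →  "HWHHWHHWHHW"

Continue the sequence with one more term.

HWHHWHHWHHWHHWHHWHHWHHW

Every step duplicates the string with 'H' between the halves.
So the next term is two copies of HWHHWHHWHHW with 'H' between the halves.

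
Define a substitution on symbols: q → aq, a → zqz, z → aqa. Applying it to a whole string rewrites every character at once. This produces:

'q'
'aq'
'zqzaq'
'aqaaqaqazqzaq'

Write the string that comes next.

Rewriting the 13 symbols of aqaaqaqazqzaq one by one yields zqz aq zqz zqz aq zqz aq zqz aqa aq aqa zqz aq; concatenated:

zqzaqzqzzqzaqzqzaqzqzaqaaqaqazqzaq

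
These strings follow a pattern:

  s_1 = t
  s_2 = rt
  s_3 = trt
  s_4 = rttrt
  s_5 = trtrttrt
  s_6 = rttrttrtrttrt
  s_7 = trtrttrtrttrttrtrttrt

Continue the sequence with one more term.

rttrttrtrttrttrtrttrtrttrttrtrttrt

This is a Fibonacci-style word recurrence s(k) = s(k−2)·s(k−1): e.g. t·rt = trt.
Continuing: rttrttrtrttrt · trtrttrtrttrttrtrttrt gives term 8.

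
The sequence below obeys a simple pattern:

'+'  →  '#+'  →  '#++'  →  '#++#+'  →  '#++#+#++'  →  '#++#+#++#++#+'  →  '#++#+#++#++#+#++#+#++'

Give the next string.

#++#+#++#++#+#++#+#++#++#+#++#++#+

This is a Fibonacci-style word recurrence s(k) = s(k−1)·s(k−2): e.g. #+·+ = #++.
The next term joins #++#+#++#++#+#++#+#++ and #++#+#++#++#+.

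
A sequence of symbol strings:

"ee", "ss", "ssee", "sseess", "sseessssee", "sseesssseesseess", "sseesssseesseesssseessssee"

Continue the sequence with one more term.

This is a Fibonacci-style word recurrence s(k) = s(k−1)·s(k−2): e.g. ss·ee = ssee.
Continuing: sseesssseesseesssseessssee · sseesssseesseess gives term 8.

sseesssseesseesssseesssseesseesssseesseess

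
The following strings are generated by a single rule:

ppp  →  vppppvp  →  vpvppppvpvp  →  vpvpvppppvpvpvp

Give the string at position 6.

vpvpvpvpvppppvpvpvpvpvp

Each term wraps the previous one in vp on the left and vp on the right.
From vpvpvppppvpvpvp, 2 further steps: vpvpvppppvpvpvp → vpvpvpvppppvpvpvpvp → (answer).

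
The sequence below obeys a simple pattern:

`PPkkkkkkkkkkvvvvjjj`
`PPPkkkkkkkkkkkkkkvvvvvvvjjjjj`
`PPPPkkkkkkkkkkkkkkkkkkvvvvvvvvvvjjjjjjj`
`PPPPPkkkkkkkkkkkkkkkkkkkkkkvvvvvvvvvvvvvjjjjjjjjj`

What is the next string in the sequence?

Term n consists of n P's, followed by 4n+2 k's, followed by 3n-2 v's, followed by 2n-1 j's, where the shown terms are n = 2, 3, 4, 5.
For the next term, n = 6, so the run lengths are 6, 26, 16, 11.

PPPPPPkkkkkkkkkkkkkkkkkkkkkkkkkkvvvvvvvvvvvvvvvvjjjjjjjjjjj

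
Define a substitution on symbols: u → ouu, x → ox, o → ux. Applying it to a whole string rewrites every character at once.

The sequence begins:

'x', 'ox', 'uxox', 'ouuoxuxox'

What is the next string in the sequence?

Rewriting each symbol of ouuoxuxox: o→ux, u→ouu, u→ouu, o→ux, x→ox, u→ouu, x→ox, o→ux, x→ox, which concatenates to ux ouu ouu ux ox ouu ox ux ox.

uxouuouuuxoxouuoxuxox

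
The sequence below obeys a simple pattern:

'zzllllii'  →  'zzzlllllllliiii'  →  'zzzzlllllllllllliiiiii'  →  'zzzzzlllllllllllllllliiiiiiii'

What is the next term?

zzzzzzlllllllllllllllllllliiiiiiiiii

Each string has the form z^{n+1} l^{4n} i^{2n} (n = 1, 2, …).
For the next term, n = 5, so the run lengths are 6, 20, 10.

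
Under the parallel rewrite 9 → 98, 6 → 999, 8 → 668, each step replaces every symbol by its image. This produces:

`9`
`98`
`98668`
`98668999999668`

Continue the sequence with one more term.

φ(98668999999668) expands symbol-by-symbol to 98 668 999 999 668 98 98 98 98 98 98 999 999 668; joining the 14 pieces gives the next term.

98668999999668989898989898999999668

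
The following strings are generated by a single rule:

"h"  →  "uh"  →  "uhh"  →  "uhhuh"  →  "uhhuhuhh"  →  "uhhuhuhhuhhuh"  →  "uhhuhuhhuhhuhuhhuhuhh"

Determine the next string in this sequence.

uhhuhuhhuhhuhuhhuhuhhuhhuhuhhuhhuh

Each term (from the third on) is the previous term followed by the one before it: term 3 = uh·h = uhh.
So term 8 is uhhuhuhhuhhuhuhhuhuhh·uhhuhuhhuhhuh.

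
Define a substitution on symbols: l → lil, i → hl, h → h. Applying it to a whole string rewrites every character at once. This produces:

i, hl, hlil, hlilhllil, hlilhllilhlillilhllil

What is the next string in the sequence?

Applying the rule to each of the 21 symbols of hlilhllilhlillilhllil gives the pieces h lil hl lil h lil lil hl lil h lil hl lil lil hl lil h lil lil hl lil, which concatenate to the answer.

hlilhllilhlillilhllilhlilhllillilhllilhlillilhllil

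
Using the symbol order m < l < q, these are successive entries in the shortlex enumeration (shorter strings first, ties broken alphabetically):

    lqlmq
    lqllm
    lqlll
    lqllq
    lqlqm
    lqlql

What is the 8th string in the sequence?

Continuing the enumeration 2 steps past lqlql: lqlql → lqlqq → (answer).

lqqmm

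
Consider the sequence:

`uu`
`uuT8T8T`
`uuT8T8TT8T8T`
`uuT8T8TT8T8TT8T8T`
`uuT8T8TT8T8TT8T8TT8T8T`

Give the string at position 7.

uuT8T8TT8T8TT8T8TT8T8TT8T8TT8T8T

Every step adds T8T8T to the end: s(k+1) = s(k)·T8T8T.
From uuT8T8TT8T8TT8T8TT8T8T, 2 further steps: uuT8T8TT8T8TT8T8TT8T8T → uuT8T8TT8T8TT8T8TT8T8TT8T8T → (answer).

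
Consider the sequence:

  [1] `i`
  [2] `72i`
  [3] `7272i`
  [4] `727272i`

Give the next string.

72727272i

The strings grow by a fixed prefix 72 each time.
One more step from 727272i gives the answer.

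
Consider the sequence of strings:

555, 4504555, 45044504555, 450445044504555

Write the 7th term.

450445044504450445044504555

The strings grow by a fixed prefix 4504 each time.
From 450445044504555, 3 further steps: 450445044504555 → 4504450445044504555 → 45044504450445044504555 → (answer).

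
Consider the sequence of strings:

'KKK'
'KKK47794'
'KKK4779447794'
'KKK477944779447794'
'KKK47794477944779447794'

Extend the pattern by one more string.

The strings grow by a fixed suffix 47794 each time.
Applying this once more to KKK47794477944779447794:

KKK4779447794477944779447794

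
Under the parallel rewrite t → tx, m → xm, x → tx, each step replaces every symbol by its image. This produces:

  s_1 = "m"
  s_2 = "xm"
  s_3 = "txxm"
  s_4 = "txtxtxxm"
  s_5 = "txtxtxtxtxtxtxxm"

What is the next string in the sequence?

txtxtxtxtxtxtxtxtxtxtxtxtxtxtxxm

Applying the rule to each of the 16 symbols of txtxtxtxtxtxtxxm gives the pieces tx tx tx tx tx tx tx tx tx tx tx tx tx tx tx xm, which concatenate to the answer.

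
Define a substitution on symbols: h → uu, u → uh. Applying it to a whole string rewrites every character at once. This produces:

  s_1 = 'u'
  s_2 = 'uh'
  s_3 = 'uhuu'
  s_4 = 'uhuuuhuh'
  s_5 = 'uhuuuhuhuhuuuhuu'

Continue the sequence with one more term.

Applying the rule to each of the 16 symbols of uhuuuhuhuhuuuhuu gives the pieces uh uu uh uh uh uu uh uu uh uu uh uh uh uu uh uh, which concatenate to the answer.

uhuuuhuhuhuuuhuuuhuuuhuhuhuuuhuh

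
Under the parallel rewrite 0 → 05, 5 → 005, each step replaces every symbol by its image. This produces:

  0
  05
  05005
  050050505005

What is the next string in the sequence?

Expanding 050050505005: 0→05, 5→005, 0→05, 0→05, 5→005, 0→05, 5→005, 0→05, 5→005, 0→05, 0→05, 5→005. Concatenated: 05 005 05 05 005 05 005 05 005 05 05 005.

05005050500505005050050505005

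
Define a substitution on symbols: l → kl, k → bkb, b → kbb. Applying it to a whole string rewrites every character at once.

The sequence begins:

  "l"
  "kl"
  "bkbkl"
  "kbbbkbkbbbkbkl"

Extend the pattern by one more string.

bkbkbbkbbkbbbkbkbbbkbkbbkbbkbbbkbkbbbkbkl

φ(kbbbkbkbbbkbkl) expands symbol-by-symbol to bkb kbb kbb kbb bkb kbb bkb kbb kbb kbb bkb kbb bkb kl; joining the 14 pieces gives the next term.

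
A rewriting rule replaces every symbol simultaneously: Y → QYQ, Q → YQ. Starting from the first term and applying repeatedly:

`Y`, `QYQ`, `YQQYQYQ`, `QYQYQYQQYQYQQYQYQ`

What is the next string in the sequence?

Rewriting the 17 symbols of QYQYQYQQYQYQQYQYQ one by one yields YQ QYQ YQ QYQ YQ QYQ YQ YQ QYQ YQ QYQ YQ YQ QYQ YQ QYQ YQ; concatenated:

YQQYQYQQYQYQQYQYQYQQYQYQQYQYQYQQYQYQQYQYQ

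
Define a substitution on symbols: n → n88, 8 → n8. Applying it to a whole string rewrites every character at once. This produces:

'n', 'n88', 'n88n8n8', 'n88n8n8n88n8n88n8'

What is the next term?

φ(n88n8n8n88n8n88n8) expands symbol-by-symbol to n88 n8 n8 n88 n8 n88 n8 n88 n8 n8 n88 n8 n88 n8 n8 n88 n8; joining the 17 pieces gives the next term.

n88n8n8n88n8n88n8n88n8n8n88n8n88n8n8n88n8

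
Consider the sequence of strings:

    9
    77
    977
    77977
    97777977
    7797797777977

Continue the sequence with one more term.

977779777797797777977

Each term (from the third on) is the two preceding terms concatenated in order: term 3 = 9·77 = 977.
So term 7 is 97777977·7797797777977.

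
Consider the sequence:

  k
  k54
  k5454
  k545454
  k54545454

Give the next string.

Each term is the previous one with 54 appended.
Applying this once more to k54545454:

k5454545454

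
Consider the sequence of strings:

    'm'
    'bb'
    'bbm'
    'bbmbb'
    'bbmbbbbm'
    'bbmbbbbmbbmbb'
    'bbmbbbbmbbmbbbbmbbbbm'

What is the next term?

bbmbbbbmbbmbbbbmbbbbmbbmbbbbmbbmbb

This is a Fibonacci-style word recurrence s(k) = s(k−1)·s(k−2): e.g. bb·m = bbm.
So term 8 is bbmbbbbmbbmbbbbmbbbbm·bbmbbbbmbbmbb.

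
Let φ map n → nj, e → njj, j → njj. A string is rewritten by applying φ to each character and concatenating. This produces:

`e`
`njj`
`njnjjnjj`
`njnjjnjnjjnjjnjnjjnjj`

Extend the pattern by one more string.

φ(njnjjnjnjjnjjnjnjjnjj) expands symbol-by-symbol to nj njj nj njj njj nj njj nj njj njj nj njj njj nj njj nj njj njj nj njj njj; joining the 21 pieces gives the next term.

njnjjnjnjjnjjnjnjjnjnjjnjjnjnjjnjjnjnjjnjnjjnjjnjnjjnjj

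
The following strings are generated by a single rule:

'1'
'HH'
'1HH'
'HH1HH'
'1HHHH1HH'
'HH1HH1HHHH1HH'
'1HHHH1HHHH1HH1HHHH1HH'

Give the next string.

HH1HH1HHHH1HH1HHHH1HHHH1HH1HHHH1HH

This is a Fibonacci-style word recurrence s(k) = s(k−2)·s(k−1): e.g. 1·HH = 1HH.
So term 8 is HH1HH1HHHH1HH·1HHHH1HHHH1HH1HHHH1HH.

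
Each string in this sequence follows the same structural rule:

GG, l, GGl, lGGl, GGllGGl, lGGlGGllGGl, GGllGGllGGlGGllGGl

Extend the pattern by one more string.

lGGlGGllGGlGGllGGllGGlGGllGGl

Each term (from the third on) is the two preceding terms concatenated in order: term 3 = GG·l = GGl.
The next term joins lGGlGGllGGl and GGllGGllGGlGGllGGl.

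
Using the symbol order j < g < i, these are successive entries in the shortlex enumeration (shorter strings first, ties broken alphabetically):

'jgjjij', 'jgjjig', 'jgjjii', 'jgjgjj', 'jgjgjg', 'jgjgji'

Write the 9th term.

jgjggi

Continuing the enumeration 3 steps past jgjgji: jgjgji → jgjggj → jgjggg → (answer).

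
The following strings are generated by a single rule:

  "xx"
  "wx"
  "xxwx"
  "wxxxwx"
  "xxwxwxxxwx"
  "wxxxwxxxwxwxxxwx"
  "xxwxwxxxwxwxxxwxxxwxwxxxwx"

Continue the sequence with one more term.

wxxxwxxxwxwxxxwxxxwxwxxxwxwxxxwxxxwxwxxxwx

Each term (from the third on) is the two preceding terms concatenated in order: term 3 = xx·wx = xxwx.
Continuing: wxxxwxxxwxwxxxwx · xxwxwxxxwxwxxxwxxxwxwxxxwx gives term 8.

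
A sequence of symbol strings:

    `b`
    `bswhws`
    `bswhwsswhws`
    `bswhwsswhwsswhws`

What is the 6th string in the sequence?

bswhwsswhwsswhwsswhwsswhws

Each term is the previous one with swhws appended.
From bswhwsswhwsswhws, 2 further steps: bswhwsswhwsswhws → bswhwsswhwsswhwsswhws → (answer).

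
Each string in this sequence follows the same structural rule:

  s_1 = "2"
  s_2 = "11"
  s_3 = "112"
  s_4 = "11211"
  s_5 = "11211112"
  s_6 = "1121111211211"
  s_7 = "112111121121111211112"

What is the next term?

From term 3 onward, concatenate the last term with the second-to-last: 11·2 = 112, 112·11 = 11211, …
The next term joins 112111121121111211112 and 1121111211211.

1121111211211112111121121111211211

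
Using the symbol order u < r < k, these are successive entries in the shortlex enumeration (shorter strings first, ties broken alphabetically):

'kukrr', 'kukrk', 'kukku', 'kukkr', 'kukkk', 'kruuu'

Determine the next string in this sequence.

kruur

The successor of kruuu increments the rightmost position that isn't already k and resets every position after it to u.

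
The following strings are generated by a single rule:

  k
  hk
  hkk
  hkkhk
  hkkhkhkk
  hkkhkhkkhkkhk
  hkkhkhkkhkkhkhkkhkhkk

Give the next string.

hkkhkhkkhkkhkhkkhkhkkhkkhkhkkhkkhk

Each term (from the third on) is the previous term followed by the one before it: term 3 = hk·k = hkk.
So term 8 is hkkhkhkkhkkhkhkkhkhkk·hkkhkhkkhkkhk.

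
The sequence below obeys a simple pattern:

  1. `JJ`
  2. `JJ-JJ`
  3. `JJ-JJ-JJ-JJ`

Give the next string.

Every step duplicates the string with '-' between the halves.
One more doubling of JJ-JJ-JJ-JJ gives the answer.

JJ-JJ-JJ-JJ-JJ-JJ-JJ-JJ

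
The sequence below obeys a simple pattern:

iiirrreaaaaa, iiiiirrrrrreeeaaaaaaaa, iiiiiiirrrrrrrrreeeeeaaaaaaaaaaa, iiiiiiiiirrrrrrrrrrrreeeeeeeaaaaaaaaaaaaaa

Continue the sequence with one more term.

Each string has the form i^{2n+1} r^{3n} e^{2n-1} a^{3n+2} (n = 1, 2, …).
At n = 5 the blocks have lengths 11, 15, 9, 17.

iiiiiiiiiiirrrrrrrrrrrrrrreeeeeeeeeaaaaaaaaaaaaaaaaa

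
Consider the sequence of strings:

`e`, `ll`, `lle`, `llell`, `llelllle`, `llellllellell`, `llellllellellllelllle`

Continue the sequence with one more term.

Each term (from the third on) is the previous term followed by the one before it: term 3 = ll·e = lle.
Continuing: llellllellellllelllle · llellllellell gives term 8.

llellllellellllellllellellllellell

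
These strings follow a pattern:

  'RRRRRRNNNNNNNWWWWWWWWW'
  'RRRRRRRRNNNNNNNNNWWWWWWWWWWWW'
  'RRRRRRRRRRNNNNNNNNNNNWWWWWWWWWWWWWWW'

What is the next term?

Reading off run lengths: R runs 6, 8, 10; N runs 7, 9, 11; W runs 9, 12, 15 — each is linear in n, where the shown terms are n = 3, 4, 5.
For the next term, n = 6, so the run lengths are 12, 13, 18.

RRRRRRRRRRRRNNNNNNNNNNNNNWWWWWWWWWWWWWWWWWW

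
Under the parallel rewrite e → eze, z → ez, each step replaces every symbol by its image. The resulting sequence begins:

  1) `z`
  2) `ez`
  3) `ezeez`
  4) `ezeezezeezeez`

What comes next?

Replace each of the 13 characters of ezeezezeezeez in place — eze ez eze eze ez eze ez eze eze ez eze eze ez — and concatenate.

ezeezezeezeezezeezezeezeezezeezeez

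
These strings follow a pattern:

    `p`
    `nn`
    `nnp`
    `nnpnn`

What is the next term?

nnpnnnnp

From term 3 onward, concatenate the last term with the second-to-last: nn·p = nnp, nnp·nn = nnpnn, …
The next term joins nnpnn and nnp.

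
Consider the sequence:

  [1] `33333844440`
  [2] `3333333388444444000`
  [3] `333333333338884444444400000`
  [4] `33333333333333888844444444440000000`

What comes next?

Each string has the form 3^{3n+2} 8^{n} 4^{2n+2} 0^{2n-1} (n = 1, 2, …).
Setting n = 5 gives 17, 5, 12, 9 characters in each block.

3333333333333333388888444444444444000000000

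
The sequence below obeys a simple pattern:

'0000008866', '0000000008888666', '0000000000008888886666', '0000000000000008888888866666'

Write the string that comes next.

0000000000000000008888888888666666

Reading off run lengths: 0 runs 6, 9, 12, 15; 8 runs 2, 4, 6, 8; 6 runs 2, 3, 4, 5 — each is linear in n, where the shown terms are n = 2, 3, 4, 5.
At n = 6 the blocks have lengths 18, 10, 6.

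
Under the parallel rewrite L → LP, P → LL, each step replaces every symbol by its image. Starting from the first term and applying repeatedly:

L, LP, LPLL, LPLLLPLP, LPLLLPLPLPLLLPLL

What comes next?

LPLLLPLPLPLLLPLLLPLLLPLPLPLLLPLP

φ(LPLLLPLPLPLLLPLL) expands symbol-by-symbol to LP LL LP LP LP LL LP LL LP LL LP LP LP LL LP LP; joining the 16 pieces gives the next term.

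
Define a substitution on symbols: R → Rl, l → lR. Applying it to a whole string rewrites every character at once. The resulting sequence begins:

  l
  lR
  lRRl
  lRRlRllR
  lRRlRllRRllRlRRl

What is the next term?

lRRlRllRRllRlRRlRllRlRRllRRlRllR

Applying the rule to each of the 16 symbols of lRRlRllRRllRlRRl gives the pieces lR Rl Rl lR Rl lR lR Rl Rl lR lR Rl lR Rl Rl lR, which concatenate to the answer.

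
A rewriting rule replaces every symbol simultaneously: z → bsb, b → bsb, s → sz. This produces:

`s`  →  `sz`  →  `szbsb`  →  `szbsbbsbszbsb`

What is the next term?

szbsbbsbszbsbbsbszbsbszbsbbsbszbsb

Replace each of the 13 characters of szbsbbsbszbsb in place — sz bsb bsb sz bsb bsb sz bsb sz bsb bsb sz bsb — and concatenate.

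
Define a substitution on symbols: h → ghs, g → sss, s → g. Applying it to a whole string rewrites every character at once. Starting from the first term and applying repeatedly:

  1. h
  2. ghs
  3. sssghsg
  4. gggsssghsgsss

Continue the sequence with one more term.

sssssssssgggsssghsgsssggg

φ(gggsssghsgsss) expands symbol-by-symbol to sss sss sss g g g sss ghs g sss g g g; joining the 13 pieces gives the next term.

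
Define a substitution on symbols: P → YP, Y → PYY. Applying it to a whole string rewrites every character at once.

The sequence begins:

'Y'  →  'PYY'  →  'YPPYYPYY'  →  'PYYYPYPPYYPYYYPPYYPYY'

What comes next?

Replace each of the 21 characters of PYYYPYPPYYPYYYPPYYPYY in place — YP PYY PYY PYY YP PYY YP YP PYY PYY YP PYY PYY PYY YP YP PYY PYY YP PYY PYY — and concatenate.

YPPYYPYYPYYYPPYYYPYPPYYPYYYPPYYPYYPYYYPYPPYYPYYYPPYYPYY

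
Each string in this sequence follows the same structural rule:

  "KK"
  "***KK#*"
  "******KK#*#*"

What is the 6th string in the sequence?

***************KK#*#*#*#*#*

Every step adds *** to the front and #* to the end of the previous string.
From ******KK#*#*, 3 further steps: ******KK#*#* → *********KK#*#*#* → ************KK#*#*#*#* → (answer).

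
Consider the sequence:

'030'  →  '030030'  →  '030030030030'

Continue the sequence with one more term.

030030030030030030030030

Every step duplicates the string.
One more doubling of 030030030030 gives the answer.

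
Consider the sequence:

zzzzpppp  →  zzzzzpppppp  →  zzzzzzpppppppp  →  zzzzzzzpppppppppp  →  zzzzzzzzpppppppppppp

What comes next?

Reading off run lengths: z runs 4, 5, 6, 7, 8; p runs 4, 6, 8, 10, 12 — each is linear in n, where the shown terms are n = 2, 3, 4, 5, 6.
For the next term, n = 7, so the run lengths are 9, 14.

zzzzzzzzzpppppppppppppp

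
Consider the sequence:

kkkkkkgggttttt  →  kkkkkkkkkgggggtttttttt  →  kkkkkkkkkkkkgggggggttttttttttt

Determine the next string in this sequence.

The n-th term is 3n+3 k's then 2n+1 g's then 3n+2 t's (n = 1, 2, …).
Setting n = 4 gives 15, 9, 14 characters in each block.

kkkkkkkkkkkkkkkgggggggggtttttttttttttt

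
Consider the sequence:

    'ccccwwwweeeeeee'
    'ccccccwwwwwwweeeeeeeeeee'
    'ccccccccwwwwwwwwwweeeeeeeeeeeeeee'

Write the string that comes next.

ccccccccccwwwwwwwwwwwwweeeeeeeeeeeeeeeeeee

Reading off run lengths: c runs 4, 6, 8; w runs 4, 7, 10; e runs 7, 11, 15 — each is linear in n (n = 1, 2, …).
For the next term, n = 4, so the run lengths are 10, 13, 19.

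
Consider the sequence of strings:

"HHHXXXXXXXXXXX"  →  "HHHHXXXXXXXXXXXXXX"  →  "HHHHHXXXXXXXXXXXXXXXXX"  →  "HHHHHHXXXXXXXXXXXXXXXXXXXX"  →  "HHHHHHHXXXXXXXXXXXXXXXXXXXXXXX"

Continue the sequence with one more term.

HHHHHHHHXXXXXXXXXXXXXXXXXXXXXXXXXX

Each string has the form H^{n} X^{3n+2}, where the shown terms are n = 3, 4, 5, 6, 7.
At n = 8 the blocks have lengths 8, 26.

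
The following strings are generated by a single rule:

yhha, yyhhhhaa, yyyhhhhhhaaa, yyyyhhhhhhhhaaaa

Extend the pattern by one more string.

Reading off run lengths: y runs 1, 2, 3, 4; h runs 2, 4, 6, 8; a runs 1, 2, 3, 4 — each is linear in n (n = 1, 2, …).
Setting n = 5 gives 5, 10, 5 characters in each block.

yyyyyhhhhhhhhhhaaaaa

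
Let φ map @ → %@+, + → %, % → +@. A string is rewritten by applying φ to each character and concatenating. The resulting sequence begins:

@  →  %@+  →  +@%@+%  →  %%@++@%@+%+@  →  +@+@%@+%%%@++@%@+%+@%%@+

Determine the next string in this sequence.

Rewriting the 24 symbols of +@+@%@+%%%@++@%@+%+@%%@+ one by one yields % %@+ % %@+ +@ %@+ % +@ +@ +@ %@+ % % %@+ +@ %@+ % +@ % %@+ +@ +@ %@+ %; concatenated:

%%@+%%@++@%@+%+@+@+@%@+%%%@++@%@+%+@%%@++@+@%@+%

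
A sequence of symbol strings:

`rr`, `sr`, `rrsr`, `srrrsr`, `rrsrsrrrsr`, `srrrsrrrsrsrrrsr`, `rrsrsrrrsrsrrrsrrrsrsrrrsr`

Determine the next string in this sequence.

srrrsrrrsrsrrrsrrrsrsrrrsrsrrrsrrrsrsrrrsr

Each term (from the third on) is the two preceding terms concatenated in order: term 3 = rr·sr = rrsr.
Continuing: srrrsrrrsrsrrrsr · rrsrsrrrsrsrrrsrrrsrsrrrsr gives term 8.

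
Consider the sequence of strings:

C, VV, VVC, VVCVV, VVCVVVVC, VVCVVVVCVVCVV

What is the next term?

VVCVVVVCVVCVVVVCVVVVC

This is a Fibonacci-style word recurrence s(k) = s(k−1)·s(k−2): e.g. VV·C = VVC.
The next term joins VVCVVVVCVVCVV and VVCVVVVC.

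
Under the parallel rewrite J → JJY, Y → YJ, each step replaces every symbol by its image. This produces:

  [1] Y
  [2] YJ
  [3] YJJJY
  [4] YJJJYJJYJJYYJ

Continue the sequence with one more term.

Applying the rule to each of the 13 symbols of YJJJYJJYJJYYJ gives the pieces YJ JJY JJY JJY YJ JJY JJY YJ JJY JJY YJ YJ JJY, which concatenate to the answer.

YJJJYJJYJJYYJJJYJJYYJJJYJJYYJYJJJY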